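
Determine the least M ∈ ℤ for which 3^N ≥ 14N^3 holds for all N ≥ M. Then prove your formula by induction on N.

M = 9

At N = 8: 6561 < 7168, so the inequality fails and M ≥ 9. We prove 3^N ≥ 14N^3 for all N ≥ 9.
Base step (N = 9): 3^N = 19683 and 14N^3 = 10206, so 19683 ≥ 10206.
For the inductive step, assume it holds for an arbitrary k ≥ 9, so 3^k ≥ 14k^3.
Then 3^(k + 1) = 3·(3^k) ≥ 3·(14k^3).
Also, for k ≥ 9 we have 3·(14k^3) ≥ 14(k+1)^3, since 3 ≥ (1 + 1/k)^3 for all k ≥ 9.
Combining, 3^(k + 1) ≥ 14(k+1)^3.
By the principle of mathematical induction, the result holds for all N ≥ 9.
Hence the smallest such M is 9.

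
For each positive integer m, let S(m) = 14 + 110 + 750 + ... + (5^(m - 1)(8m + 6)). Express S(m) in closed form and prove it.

We claim S(m) = 5^m(2m + 1) - 1 for all m ≥ 1.
When m = 1: S(1) = 14, and the closed form gives 14. They agree.
Inductive step: suppose the statement holds for some j ≥ 1, so S(j) = 5^j(2j + 1) - 1.
Then S(j+1) = S(j) + (5^j(8j + 14)) = (5^j(2j + 1) - 1) + (5^j(8j + 14)).
Simplifying, S(j+1) = 10·5^j·j + 15·5^j - 1 = 5^(j+1)(2(j+1) + 1) - 1,
which is the closed form with m = j+1.
By induction, the statement is established for all m ≥ 1.

S(m) = 5^m(2m + 1) - 1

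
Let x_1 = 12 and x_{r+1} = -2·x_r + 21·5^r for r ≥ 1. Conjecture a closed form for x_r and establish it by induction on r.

Computing the first terms: x_1 = 12, x_2 = 81, x_3 = 363. This suggests x_r = -3(-2)^(r - 1) + 3·5^r.
Base case (r = 1): the formula gives 12 = 12 = x_1.
Inductive step: assume the claim holds for r = m, so x_m = -3(-2)^(m - 1) + 3·5^m.
Then x_{m+1} = -2·x_m + 21·5^m = -2·(-3(-2)^(m - 1) + 3·5^m) + 21·5^m = -3(-2)^m + 3·5^(m + 1) = -3(-2)^((m+1) - 1) + 3·5^(m+1),
which is the claimed formula at r = m+1.
By induction, the statement is established for all r ≥ 1.

x_r = -3(-2)^(r - 1) + 3·5^r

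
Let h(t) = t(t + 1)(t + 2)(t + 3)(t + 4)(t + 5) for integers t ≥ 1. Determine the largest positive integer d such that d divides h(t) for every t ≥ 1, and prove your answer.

d = 720

Computing the first values: h(1) = 720 and h(2) = 5040; gcd(720, 5040) = 720, so d ≤ 720.
We prove 720 | t(t + 1)(t + 2)(t + 3)(t + 4)(t + 5) for all t ≥ 1 by induction on t.
Base step (t = 1): h(1) = 720 = 720·(1), so 720 | h(1).
Inductive step: suppose the statement holds for some i ≥ 1, i.e. 720 | h(i). Then
h(i+1) − h(i) = (i+1)·(i+2)·(i+3)·(i+4)·(i+5)·(i+6) − i·(i+1)·(i+2)·(i+3)·(i+4)·(i+5) = (i+1)·(i+2)·(i+3)·(i+4)·(i+5)·[(i+6) − i] = 6·(i+1)·(i+2)·(i+3)·(i+4)·(i+5). The product of 5 consecutive integers is divisible by (5)! = 120, so h(i+1) − h(i) is divisible by 6·120 = 720. By the inductive hypothesis 720 | h(i), hence 720 | h(i+1).
This completes the induction.
Therefore the largest such d is 720.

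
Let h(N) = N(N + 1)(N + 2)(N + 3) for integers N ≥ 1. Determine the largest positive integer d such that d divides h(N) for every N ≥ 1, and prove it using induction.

d = 24

Computing the first values: h(1) = 24 and h(2) = 120; gcd(24, 120) = 24, so d ≤ 24.
We prove 24 | N(N + 1)(N + 2)(N + 3) for all N ≥ 1 by induction on N.
Base step (N = 1): h(1) = 24 = 24·(1), so 24 | h(1).
Inductive step: assume the claim holds for N = p, i.e. 24 | h(p). Then
h(p+1) − h(p) = (p+1)·(p+2)·(p+3)·(p+4) − p·(p+1)·(p+2)·(p+3) = (p+1)·(p+2)·(p+3)·[(p+4) − p] = 4·(p+1)·(p+2)·(p+3). The product of 3 consecutive integers is divisible by (3)! = 6, so h(p+1) − h(p) is divisible by 4·6 = 24. By the inductive hypothesis 24 | h(p), hence 24 | h(p+1).
Hence, by induction on N, the claim holds for every N ≥ 1.
Therefore the largest such d is 24.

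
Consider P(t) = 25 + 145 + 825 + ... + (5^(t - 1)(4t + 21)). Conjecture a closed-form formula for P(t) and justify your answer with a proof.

We claim P(t) = 5^t(t + 5) - 5 for all t ≥ 1.
For the base case t = 1: P(1) = 25, and the closed form gives 25. They agree.
Suppose the result is true for t = i, so P(i) = 5^i(i + 5) - 5.
Then P(i+1) = P(i) + (5^i(4i + 25)) = (5^i(i + 5) - 5) + (5^i(4i + 25)).
Simplifying, P(i+1) = 5·5^i·i + 30·5^i - 5 = 5^(i+1)((i+1) + 5) - 5,
which is the closed form with t = i+1.
By induction, the statement is established for all t ≥ 1.

P(t) = 5^t(t + 5) - 5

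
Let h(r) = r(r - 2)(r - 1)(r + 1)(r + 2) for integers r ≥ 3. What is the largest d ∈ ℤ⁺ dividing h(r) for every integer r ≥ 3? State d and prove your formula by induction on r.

d = 120

Computing the first values: h(3) = 120 and h(4) = 720; gcd(120, 720) = 120, so d ≤ 120.
We prove 120 | r(r - 2)(r - 1)(r + 1)(r + 2) for all r ≥ 3 by induction on r.
For the base case r = 3: h(3) = 120 = 120·(1), so 120 | h(3).
Inductive step: assume the claim holds for r = p, i.e. 120 | h(p). Then
h(p+1) − h(p) = (p-1)·p·(p+1)·(p+2)·(p+3) − (p-2)·(p-1)·p·(p+1)·(p+2) = (p-1)·p·(p+1)·(p+2)·[(p+3) − (p-2)] = 5·(p-1)·p·(p+1)·(p+2). The product of 4 consecutive integers is divisible by (4)! = 24, so h(p+1) − h(p) is divisible by 5·24 = 120. By the inductive hypothesis 120 | h(p), hence 120 | h(p+1).
By the principle of mathematical induction, the result holds for all r ≥ 3.
Therefore the largest such d is 120.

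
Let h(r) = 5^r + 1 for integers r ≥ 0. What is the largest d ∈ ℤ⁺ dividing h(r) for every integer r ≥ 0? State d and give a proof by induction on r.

d = 2

Computing the first values: h(0) = 2 and h(1) = 6; gcd(2, 6) = 2, so d ≤ 2.
We prove 2 | 5^r + 1 for all r ≥ 0 by induction on r.
Base case (r = 0): h(0) = 2 = 2·(1), so 2 | h(0).
For the inductive step, assume it holds for an arbitrary j ≥ 0, i.e. 2 | h(j). Then
h(j+1) = 5^(j+1) + 1 = 5·(5^j + 1) - 4 = 5·h(j) - 4. The first term is divisible by 2 by the inductive hypothesis, and -4 is divisible by 2. Hence 2 | h(j+1).
By induction, the statement is established for all r ≥ 0.
Therefore the largest such d is 2.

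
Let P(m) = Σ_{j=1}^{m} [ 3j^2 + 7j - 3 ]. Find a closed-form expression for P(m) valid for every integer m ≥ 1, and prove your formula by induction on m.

We claim P(m) = m(m^2 + 5m + 1) for all m ≥ 1.
Base case (m = 1): P(1) = 7, and the closed form gives 7. They agree.
Inductive step: assume the claim holds for m = j, so P(j) = j(j^2 + 5j + 1).
Then P(j+1) = P(j) + (3j^2 + 13j + 7) = (j(j^2 + 5j + 1)) + (3j^2 + 13j + 7).
Simplifying, P(j+1) = (j + 1)(j^2 + 7j + 7) = (j+1)((j+1)^2 + 5(j+1) + 1),
which is the closed form with m = j+1.
By induction, the statement is established for all m ≥ 1.

P(m) = m(m^2 + 5m + 1)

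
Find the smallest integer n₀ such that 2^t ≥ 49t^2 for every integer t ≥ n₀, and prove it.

n₀ = 14

At t = 13: 8192 < 8281, so the inequality fails and n₀ ≥ 14. We prove 2^t ≥ 49t^2 for all t ≥ 14.
When t = 14: 2^t = 16384 and 49t^2 = 9604, so 16384 ≥ 9604.
For the inductive step, assume it holds for an arbitrary p ≥ 14, so 2^p ≥ 49p^2.
Then 2^(p + 1) = 2·(2^p) ≥ 2·(49p^2).
Also, for p ≥ 14 we have 2·(49p^2) ≥ 49(p+1)^2, since 2 ≥ (1 + 1/p)^2 for all p ≥ 14.
Combining, 2^(p + 1) ≥ 49(p+1)^2.
Hence, by induction on t, the claim holds for every t ≥ 14.
Hence the smallest such n₀ is 14.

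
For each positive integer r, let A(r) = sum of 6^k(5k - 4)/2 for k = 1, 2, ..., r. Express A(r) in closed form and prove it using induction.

A(r) = 3·6^r(r - 1) + 3

We claim A(r) = 3·6^r(r - 1) + 3 for all r ≥ 1.
Base case (r = 1): A(1) = 3, and the closed form gives 3. They agree.
Suppose the result is true for r = k, so A(k) = 3·6^k(k - 1) + 3.
Then A(k+1) = A(k) + (6^k(15k + 3)) = (3·6^k(k - 1) + 3) + (6^k(15k + 3)).
Simplifying, A(k+1) = 18·6^k·k + 3 = 3·6^(k+1)((k+1) - 1) + 3,
which is the closed form with r = k+1.
This completes the induction.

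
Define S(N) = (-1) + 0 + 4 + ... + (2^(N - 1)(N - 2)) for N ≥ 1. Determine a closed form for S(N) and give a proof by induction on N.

We claim S(N) = 2^N(N - 3) + 3 for all N ≥ 1.
When N = 1: S(1) = -1, and the closed form gives -1. They agree.
Suppose the result is true for N = k, so S(k) = 2^k(k - 3) + 3.
Then S(k+1) = S(k) + (2^k(k - 1)) = (2^k(k - 3) + 3) + (2^k(k - 1)).
Simplifying, S(k+1) = 2^(k + 1)k - 2^(k + 2) + 3 = 2^(k+1)((k+1) - 3) + 3,
which is the closed form with N = k+1.
Hence, by induction on N, the claim holds for every N ≥ 1.

S(N) = 2^N(N - 3) + 3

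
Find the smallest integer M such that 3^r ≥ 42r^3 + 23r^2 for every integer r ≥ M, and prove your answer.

M = 10

At r = 9: 19683 < 32481, so the inequality fails and M ≥ 10. We prove 3^r ≥ 42r^3 + 23r^2 for all r ≥ 10.
Base case (r = 10): 3^r = 59049 and 42r^3 + 23r^2 = 44300, so 59049 ≥ 44300.
For the inductive step, assume it holds for an arbitrary i ≥ 10, so 3^i ≥ 42i^3 + 23i^2.
Then 3^(i + 1) = 3·(3^i) ≥ 3·(42i^3 + 23i^2).
Also, for i ≥ 10 we have 3·(42i^3 + 23i^2) ≥ 42(i+1)^3 + 23(i+1)^2, since 3·(42i^3 + 23i^2) − (42(i+1)^3 + 23(i+1)^2) = 84i^3 - 80i^2 - 172i - 65, which is nonnegative for all i ≥ 10.
Combining, 3^(i + 1) ≥ 42(i+1)^3 + 23(i+1)^2.
This completes the induction.
Hence the smallest such M is 10.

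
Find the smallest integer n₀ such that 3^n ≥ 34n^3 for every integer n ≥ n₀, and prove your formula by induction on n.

n₀ = 10

At n = 9: 19683 < 24786, so the inequality fails and n₀ ≥ 10. We prove 3^n ≥ 34n^3 for all n ≥ 10.
Base case (n = 10): 3^n = 59049 and 34n^3 = 34000, so 59049 ≥ 34000.
Inductive step: suppose the statement holds for some r ≥ 10, so 3^r ≥ 34r^3.
Then 3^(r + 1) = 3·(3^r) ≥ 3·(34r^3).
Also, for r ≥ 10 we have 3·(34r^3) ≥ 34(r+1)^3, since 3 ≥ (1 + 1/r)^3 for all r ≥ 10.
Combining, 3^(r + 1) ≥ 34(r+1)^3.
By induction, the statement is established for all n ≥ 10.
Hence the smallest such n₀ is 10.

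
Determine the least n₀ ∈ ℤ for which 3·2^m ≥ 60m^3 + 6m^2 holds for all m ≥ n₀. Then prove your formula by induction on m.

n₀ = 17

At m = 16: 196608 < 247296, so the inequality fails and n₀ ≥ 17. We prove 3·2^m ≥ 60m^3 + 6m^2 for all m ≥ 17.
When m = 17: 3·2^m = 393216 and 60m^3 + 6m^2 = 296514, so 393216 ≥ 296514.
Inductive step: suppose the statement holds for some p ≥ 17, so 3·2^p ≥ 60p^3 + 6p^2.
Then 3·2^(p + 1) = 2·(3·2^p) ≥ 2·(60p^3 + 6p^2).
Also, for p ≥ 17 we have 2·(60p^3 + 6p^2) ≥ 60(p+1)^3 + 6(p+1)^2, since 2·(60p^3 + 6p^2) − (60(p+1)^3 + 6(p+1)^2) = 60p^3 - 174p^2 - 192p - 66, which is nonnegative for all p ≥ 17.
Combining, 3·2^(p + 1) ≥ 60(p+1)^3 + 6(p+1)^2.
By the principle of mathematical induction, the result holds for all m ≥ 17.
Hence the smallest such n₀ is 17.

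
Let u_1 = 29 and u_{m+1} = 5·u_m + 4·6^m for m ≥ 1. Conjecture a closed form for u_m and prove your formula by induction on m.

Computing the first terms: u_1 = 29, u_2 = 169, u_3 = 989. This suggests u_m = 5^m + 4·6^m.
For the base case m = 1: the formula gives 29 = 29 = u_1.
Inductive step: assume the claim holds for m = p, so u_p = 5^p + 4·6^p.
Then u_{p+1} = 5·u_p + 4·6^p = 5·(5^p + 4·6^p) + 4·6^p = 5^(p + 1) + 4·6^(p + 1),
which is the claimed formula at m = p+1.
By induction, the statement is established for all m ≥ 1.

u_m = 5^m + 4·6^m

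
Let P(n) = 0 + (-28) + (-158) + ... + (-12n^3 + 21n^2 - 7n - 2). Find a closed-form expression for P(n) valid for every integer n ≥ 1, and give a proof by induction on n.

P(n) = -n(n - 1)(3n^2 + 2n - 2)

We claim P(n) = -n(n - 1)(3n^2 + 2n - 2) for all n ≥ 1.
Base step (n = 1): P(1) = 0, and the closed form gives 0. They agree.
Inductive step: assume the claim holds for n = i, so P(i) = i(-3i^3 + i^2 + 4i - 2).
Then P(i+1) = P(i) + (i(-12i^2 - 15i - 1)) = (i(-3i^3 + i^2 + 4i - 2)) + (i(-12i^2 - 15i - 1)).
Simplifying, P(i+1) = -i(i + 1)(3i^2 + 8i + 3) = -(i+1)((i+1) - 1)(3(i+1)^2 + 2(i+1) - 2),
which is the closed form with n = i+1.
This completes the induction.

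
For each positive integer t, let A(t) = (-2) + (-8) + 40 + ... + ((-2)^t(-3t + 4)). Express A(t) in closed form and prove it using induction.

We claim A(t) = 2(-2)^t(-t + 1) - 2 for all t ≥ 1.
Base case (t = 1): A(1) = -2, and the closed form gives -2. They agree.
For the inductive step, assume it holds for an arbitrary i ≥ 1, so A(i) = 2(-2)^i(-i + 1) - 2.
Then A(i+1) = A(i) + ((-2)^(i + 1)(-3i + 1)) = (2(-2)^i(-i + 1) - 2) + ((-2)^(i + 1)(-3i + 1)).
Simplifying, A(i+1) = 4(-2)^i·i - 2 = 2(-2)^(i+1)(-(i+1) + 1) - 2,
which is the closed form with t = i+1.
This completes the induction.

A(t) = 2(-2)^t(-t + 1) - 2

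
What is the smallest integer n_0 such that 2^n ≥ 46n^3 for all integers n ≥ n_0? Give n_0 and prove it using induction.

n_0 = 19

At n = 18: 262144 < 268272, so the inequality fails and n_0 ≥ 19. We prove 2^n ≥ 46n^3 for all n ≥ 19.
For the base case n = 19: 2^n = 524288 and 46n^3 = 315514, so 524288 ≥ 315514.
Inductive step: suppose the statement holds for some p ≥ 19, so 2^p ≥ 46p^3.
Then 2^(p + 1) = 2·(2^p) ≥ 2·(46p^3).
Also, for p ≥ 19 we have 2·(46p^3) ≥ 46(p+1)^3, since 2 ≥ (1 + 1/p)^3 for all p ≥ 19.
Combining, 2^(p + 1) ≥ 46(p+1)^3.
By the principle of mathematical induction, the result holds for all n ≥ 19.
Hence the smallest such n_0 is 19.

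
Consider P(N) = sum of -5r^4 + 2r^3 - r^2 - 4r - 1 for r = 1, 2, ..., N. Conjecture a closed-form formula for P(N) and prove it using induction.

P(N) = -N(N^4 + 2N^3 + N^2 + 2N + 3)

We claim P(N) = -N(N^4 + 2N^3 + N^2 + 2N + 3) for all N ≥ 1.
Base step (N = 1): P(1) = -9, and the closed form gives -9. They agree.
Inductive step: assume the claim holds for N = r, so P(r) = r(-r^4 - 2r^3 - r^2 - 2r - 3).
Then P(r+1) = P(r) + (-5r^4 - 18r^3 - 25r^2 - 20r - 9) = (r(-r^4 - 2r^3 - r^2 - 2r - 3)) + (-5r^4 - 18r^3 - 25r^2 - 20r - 9).
Simplifying, P(r+1) = -(r + 1)(r^4 + 6r^3 + 13r^2 + 14r + 9) = -(r+1)((r+1)^4 + 2(r+1)^3 + (r+1)^2 + 2(r+1) + 3),
which is the closed form with N = r+1.
By induction, the statement is established for all N ≥ 1.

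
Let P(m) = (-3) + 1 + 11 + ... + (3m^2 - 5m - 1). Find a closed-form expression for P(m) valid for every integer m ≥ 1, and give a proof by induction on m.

We claim P(m) = m(m^2 - m - 3) for all m ≥ 1.
When m = 1: P(1) = -3, and the closed form gives -3. They agree.
Inductive step: assume the claim holds for m = i, so P(i) = i(i^2 - i - 3).
Then P(i+1) = P(i) + (3i^2 + i - 3) = (i(i^2 - i - 3)) + (3i^2 + i - 3).
Simplifying, P(i+1) = (i + 1)(i^2 + i - 3) = (i+1)((i+1)^2 - (i+1) - 3),
which is the closed form with m = i+1.
By induction, the statement is established for all m ≥ 1.

P(m) = m(m^2 - m - 3)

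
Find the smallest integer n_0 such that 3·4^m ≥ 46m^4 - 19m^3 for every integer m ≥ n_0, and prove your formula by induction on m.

n_0 = 8

At m = 7: 49152 < 103929, so the inequality fails and n_0 ≥ 8. We prove 3·4^m ≥ 46m^4 - 19m^3 for all m ≥ 8.
Base step (m = 8): 3·4^m = 196608 and 46m^4 - 19m^3 = 178688, so 196608 ≥ 178688.
Suppose the result is true for m = j, so 3·4^j ≥ 46j^4 - 19j^3.
Then 3·4^(j + 1) = 4·(3·4^j) ≥ 4·(46j^4 - 19j^3).
Also, for j ≥ 8 we have 4·(46j^4 - 19j^3) ≥ 46(j+1)^4 - 19(j+1)^3, since 4·(46j^4 - 19j^3) − (46(j+1)^4 - 19(j+1)^3) = 138j^4 - 241j^3 - 219j^2 - 127j - 27, which is nonnegative for all j ≥ 8.
Combining, 3·4^(j + 1) ≥ 46(j+1)^4 - 19(j+1)^3.
By induction, the statement is established for all m ≥ 8.
Hence the smallest such n_0 is 8.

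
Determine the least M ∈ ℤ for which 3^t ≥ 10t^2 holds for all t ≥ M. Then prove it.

At t = 5: 243 < 250, so the inequality fails and M ≥ 6. We prove 3^t ≥ 10t^2 for all t ≥ 6.
Base step (t = 6): 3^t = 729 and 10t^2 = 360, so 729 ≥ 360.
Suppose the result is true for t = m, so 3^m ≥ 10m^2.
Then 3^(m + 1) = 3·(3^m) ≥ 3·(10m^2).
Also, for m ≥ 6 we have 3·(10m^2) ≥ 10(m+1)^2, since 3 ≥ (1 + 1/m)^2 for all m ≥ 6.
Combining, 3^(m + 1) ≥ 10(m+1)^2.
By the principle of mathematical induction, the result holds for all t ≥ 6.
Hence the smallest such M is 6.

M = 6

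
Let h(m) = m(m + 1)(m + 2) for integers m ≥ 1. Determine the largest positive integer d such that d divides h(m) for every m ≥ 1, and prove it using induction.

d = 6

Computing the first values: h(1) = 6 and h(2) = 24; gcd(6, 24) = 6, so d ≤ 6.
We prove 6 | m(m + 1)(m + 2) for all m ≥ 1 by induction on m.
When m = 1: h(1) = 6 = 6·(1), so 6 | h(1).
Suppose the result is true for m = k, i.e. 6 | h(k). Then
h(k+1) − h(k) = (k+1)·(k+2)·(k+3) − k·(k+1)·(k+2) = (k+1)·(k+2)·[(k+3) − k] = 3·(k+1)·(k+2). The product of 2 consecutive integers is divisible by (2)! = 2, so h(k+1) − h(k) is divisible by 3·2 = 6. By the inductive hypothesis 6 | h(k), hence 6 | h(k+1).
Hence, by induction on m, the claim holds for every m ≥ 1.
Therefore the largest such d is 6.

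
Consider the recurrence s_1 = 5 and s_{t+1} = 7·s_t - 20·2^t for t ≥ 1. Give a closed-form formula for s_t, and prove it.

s_t = 2^(t + 2) - 3·7^(t - 1)

Computing the first terms: s_1 = 5, s_2 = -5, s_3 = -115. This suggests s_t = 2^(t + 2) - 3·7^(t - 1).
Base step (t = 1): the formula gives 5 = 5 = s_1.
For the inductive step, assume it holds for an arbitrary i ≥ 1, so s_i = 2^(i + 2) - 3·7^(i - 1).
Then s_{i+1} = 7·s_i - 20·2^i = 7·(2^(i + 2) - 3·7^(i - 1)) - 20·2^i = 2^(i + 3) - 3·7^i = 2^((i+1) + 2) - 3·7^((i+1) - 1),
which is the claimed formula at t = i+1.
By induction, the statement is established for all t ≥ 1.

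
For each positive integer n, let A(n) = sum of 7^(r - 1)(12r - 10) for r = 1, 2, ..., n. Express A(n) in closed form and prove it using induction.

A(n) = 2·7^n(n - 1) + 2

We claim A(n) = 2·7^n(n - 1) + 2 for all n ≥ 1.
Base case (n = 1): A(1) = 2, and the closed form gives 2. They agree.
Suppose the result is true for n = r, so A(r) = 2·7^r(r - 1) + 2.
Then A(r+1) = A(r) + (7^r(12r + 2)) = (2·7^r(r - 1) + 2) + (7^r(12r + 2)).
Simplifying, A(r+1) = 14·7^r·r + 2 = 2·7^(r+1)((r+1) - 1) + 2,
which is the closed form with n = r+1.
Hence, by induction on n, the claim holds for every n ≥ 1.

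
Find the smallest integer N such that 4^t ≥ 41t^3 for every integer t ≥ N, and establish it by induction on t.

N = 7

At t = 6: 4096 < 8856, so the inequality fails and N ≥ 7. We prove 4^t ≥ 41t^3 for all t ≥ 7.
When t = 7: 4^t = 16384 and 41t^3 = 14063, so 16384 ≥ 14063.
Inductive step: assume the claim holds for t = r, so 4^r ≥ 41r^3.
Then 4^(r + 1) = 4·(4^r) ≥ 4·(41r^3).
Also, for r ≥ 7 we have 4·(41r^3) ≥ 41(r+1)^3, since 4 ≥ (1 + 1/r)^3 for all r ≥ 7.
Combining, 4^(r + 1) ≥ 41(r+1)^3.
Hence, by induction on t, the claim holds for every t ≥ 7.
Hence the smallest such N is 7.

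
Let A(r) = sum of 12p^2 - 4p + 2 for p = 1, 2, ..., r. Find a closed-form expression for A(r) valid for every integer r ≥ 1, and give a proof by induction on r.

A(r) = 2r(2r^2 + 2r + 1)

We claim A(r) = 2r(2r^2 + 2r + 1) for all r ≥ 1.
For the base case r = 1: A(1) = 10, and the closed form gives 10. They agree.
Inductive step: suppose the statement holds for some p ≥ 1, so A(p) = 2p(2p^2 + 2p + 1).
Then A(p+1) = A(p) + (12p^2 + 20p + 10) = (2p(2p^2 + 2p + 1)) + (12p^2 + 20p + 10).
Simplifying, A(p+1) = 2(p + 1)(2p^2 + 6p + 5) = 2(p+1)(2(p+1)^2 + 2(p+1) + 1),
which is the closed form with r = p+1.
By induction, the statement is established for all r ≥ 1.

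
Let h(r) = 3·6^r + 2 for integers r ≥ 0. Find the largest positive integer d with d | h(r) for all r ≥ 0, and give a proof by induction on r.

d = 5

Computing the first values: h(0) = 5 and h(1) = 20; gcd(5, 20) = 5, so d ≤ 5.
We prove 5 | 3·6^r + 2 for all r ≥ 0 by induction on r.
For the base case r = 0: h(0) = 5 = 5·(1), so 5 | h(0).
Suppose the result is true for r = m, i.e. 5 | h(m). Then
h(m+1) = 3·6^(m+1) + 2 = 6·(3·6^m + 2) - 10 = 6·h(m) - 10. The first term is divisible by 5 by the inductive hypothesis, and -10 is divisible by 5. Hence 5 | h(m+1).
By induction, the statement is established for all r ≥ 0.
Therefore the largest such d is 5.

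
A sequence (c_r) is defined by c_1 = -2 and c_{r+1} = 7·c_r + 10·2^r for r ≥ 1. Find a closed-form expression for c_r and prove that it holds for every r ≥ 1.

c_r = -2^(r + 1) + 2·7^(r - 1)

Computing the first terms: c_1 = -2, c_2 = 6, c_3 = 82. This suggests c_r = -2^(r + 1) + 2·7^(r - 1).
For the base case r = 1: the formula gives -2 = -2 = c_1.
Inductive step: suppose the statement holds for some p ≥ 1, so c_p = -2^(p + 1) + 2·7^(p - 1).
Then c_{p+1} = 7·c_p + 10·2^p = 7·(-2^(p + 1) + 2·7^(p - 1)) + 10·2^p = -2^(p + 2) + 2·7^p = -2^((p+1) + 1) + 2·7^((p+1) - 1),
which is the claimed formula at r = p+1.
Hence, by induction on r, the claim holds for every r ≥ 1.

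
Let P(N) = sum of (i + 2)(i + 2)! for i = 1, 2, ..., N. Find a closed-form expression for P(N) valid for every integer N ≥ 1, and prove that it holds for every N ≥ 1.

P(N) = (N + 3)! - 6

We claim P(N) = (N + 3)! - 6 for all N ≥ 1.
For the base case N = 1: P(1) = 18, and the closed form gives 18. They agree.
Inductive step: assume the claim holds for N = i, so P(i) = (i + 3)! - 6.
Then P(i+1) = P(i) + ((i + 3)(i + 3)!) = ((i + 3)! - 6) + ((i + 3)(i + 3)!).
Simplifying, P(i+1) = ((i+1) + 3)! - 6,
which is the closed form with N = i+1.
By induction, the statement is established for all N ≥ 1.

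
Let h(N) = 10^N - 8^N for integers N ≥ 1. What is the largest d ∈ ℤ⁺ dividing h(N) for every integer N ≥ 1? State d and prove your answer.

Computing the first values: h(1) = 2 and h(2) = 36; gcd(2, 36) = 2, so d ≤ 2.
We prove 2 | 10^N - 8^N for all N ≥ 1 by induction on N.
Base case (N = 1): h(1) = 2 = 2·(1), so 2 | h(1).
Inductive step: assume the claim holds for N = j, i.e. 2 | h(j). Then
10^{j+1} − 8^{j+1} = 10·10^j − 8·8^j = 10·(10^j − 8^j) + (2)·8^j. The first term is divisible by 2 by the inductive hypothesis, and the second term (2)·8^j is divisible by 2 since 2 | 2. Hence 2 | h(j+1).
By the principle of mathematical induction, the result holds for all N ≥ 1.
Therefore the largest such d is 2.

d = 2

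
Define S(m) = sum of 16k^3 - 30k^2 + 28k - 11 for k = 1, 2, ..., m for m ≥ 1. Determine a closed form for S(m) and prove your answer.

S(m) = m(4m^3 - 2m^2 + 3m - 2)

We claim S(m) = m(4m^3 - 2m^2 + 3m - 2) for all m ≥ 1.
Base case (m = 1): S(1) = 3, and the closed form gives 3. They agree.
Inductive step: assume the claim holds for m = k, so S(k) = k(4k^3 - 2k^2 + 3k - 2).
Then S(k+1) = S(k) + (16k^3 + 18k^2 + 16k + 3) = (k(4k^3 - 2k^2 + 3k - 2)) + (16k^3 + 18k^2 + 16k + 3).
Simplifying, S(k+1) = (k + 1)(4k^3 + 10k^2 + 11k + 3) = (k+1)(4(k+1)^3 - 2(k+1)^2 + 3(k+1) - 2),
which is the closed form with m = k+1.
By the principle of mathematical induction, the result holds for all m ≥ 1.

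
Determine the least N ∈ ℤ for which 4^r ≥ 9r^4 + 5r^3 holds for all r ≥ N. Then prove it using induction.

N = 8

At r = 7: 16384 < 23324, so the inequality fails and N ≥ 8. We prove 4^r ≥ 9r^4 + 5r^3 for all r ≥ 8.
For the base case r = 8: 4^r = 65536 and 9r^4 + 5r^3 = 39424, so 65536 ≥ 39424.
Inductive step: assume the claim holds for r = p, so 4^p ≥ 9p^4 + 5p^3.
Then 4^(p + 1) = 4·(4^p) ≥ 4·(9p^4 + 5p^3).
Also, for p ≥ 8 we have 4·(9p^4 + 5p^3) ≥ 9(p+1)^4 + 5(p+1)^3, since 4·(9p^4 + 5p^3) − (9(p+1)^4 + 5(p+1)^3) = 27p^4 - 21p^3 - 69p^2 - 51p - 14, which is nonnegative for all p ≥ 8.
Combining, 4^(p + 1) ≥ 9(p+1)^4 + 5(p+1)^3.
By the principle of mathematical induction, the result holds for all r ≥ 8.
Hence the smallest such N is 8.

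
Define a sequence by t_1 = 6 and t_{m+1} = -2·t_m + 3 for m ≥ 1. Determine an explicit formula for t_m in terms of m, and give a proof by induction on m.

Computing the first terms: t_1 = 6, t_2 = -9, t_3 = 21. This suggests t_m = 5(-2)^(m - 1) + 1.
When m = 1: the formula gives 6 = 6 = t_1.
Suppose the result is true for m = k, so t_k = 5(-2)^(k - 1) + 1.
Then t_{k+1} = -2·t_k + 3 = -2·(5(-2)^(k - 1) + 1) + 3 = 5(-2)^k + 1 = 5(-2)^((k+1) - 1) + 1,
which is the claimed formula at m = k+1.
This completes the induction.

t_m = 5(-2)^(m - 1) + 1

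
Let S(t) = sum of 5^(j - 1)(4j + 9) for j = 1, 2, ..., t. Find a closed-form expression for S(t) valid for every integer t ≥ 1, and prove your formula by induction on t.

We claim S(t) = 5^t(t + 2) - 2 for all t ≥ 1.
When t = 1: S(1) = 13, and the closed form gives 13. They agree.
Suppose the result is true for t = j, so S(j) = 5^j(j + 2) - 2.
Then S(j+1) = S(j) + (5^j(4j + 13)) = (5^j(j + 2) - 2) + (5^j(4j + 13)).
Simplifying, S(j+1) = 5·5^j·j + 15·5^j - 2 = 5^(j+1)((j+1) + 2) - 2,
which is the closed form with t = j+1.
By induction, the statement is established for all t ≥ 1.

S(t) = 5^t(t + 2) - 2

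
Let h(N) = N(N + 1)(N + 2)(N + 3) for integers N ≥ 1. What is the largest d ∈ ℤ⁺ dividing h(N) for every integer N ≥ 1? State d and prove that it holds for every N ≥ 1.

d = 24

Computing the first values: h(1) = 24 and h(2) = 120; gcd(24, 120) = 24, so d ≤ 24.
We prove 24 | N(N + 1)(N + 2)(N + 3) for all N ≥ 1 by induction on N.
For the base case N = 1: h(1) = 24 = 24·(1), so 24 | h(1).
Inductive step: assume the claim holds for N = r, i.e. 24 | h(r). Then
h(r+1) − h(r) = (r+1)·(r+2)·(r+3)·(r+4) − r·(r+1)·(r+2)·(r+3) = (r+1)·(r+2)·(r+3)·[(r+4) − r] = 4·(r+1)·(r+2)·(r+3). The product of 3 consecutive integers is divisible by (3)! = 6, so h(r+1) − h(r) is divisible by 4·6 = 24. By the inductive hypothesis 24 | h(r), hence 24 | h(r+1).
Hence, by induction on N, the claim holds for every N ≥ 1.
Therefore the largest such d is 24.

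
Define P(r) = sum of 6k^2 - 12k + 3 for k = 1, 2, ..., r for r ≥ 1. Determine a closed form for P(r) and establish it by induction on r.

P(r) = r(r - 2)(2r + 1)

We claim P(r) = r(r - 2)(2r + 1) for all r ≥ 1.
Base step (r = 1): P(1) = -3, and the closed form gives -3. They agree.
For the inductive step, assume it holds for an arbitrary k ≥ 1, so P(k) = k(2k^2 - 3k - 2).
Then P(k+1) = P(k) + (6k^2 - 3) = (k(2k^2 - 3k - 2)) + (6k^2 - 3).
Simplifying, P(k+1) = (k - 1)(k + 1)(2k + 3) = (k+1)((k+1) - 2)(2(k+1) + 1),
which is the closed form with r = k+1.
By induction, the statement is established for all r ≥ 1.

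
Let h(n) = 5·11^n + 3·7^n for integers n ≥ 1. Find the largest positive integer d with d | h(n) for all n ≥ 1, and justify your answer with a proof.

d = 4

Computing the first values: h(1) = 76 and h(2) = 752; gcd(76, 752) = 4, so d ≤ 4.
We prove 4 | 5·11^n + 3·7^n for all n ≥ 1 by induction on n.
Base case (n = 1): h(1) = 76 = 4·(19), so 4 | h(1).
Inductive step: suppose the statement holds for some m ≥ 1, i.e. 4 | h(m). Then
h(m+1) − 11·h(m) = (5·11^(m+1) + 3·7^(m+1)) − 11·(5·11^m + 3·7^m) = (3)·7^m·(7 − 11) = (-12)·7^m. Since 4 | h(m) by the inductive hypothesis, 4 | 11·h(m); and 4 | -12 since -12 = 4·-3. Therefore 4 | h(m+1).
By induction, the statement is established for all n ≥ 1.
Therefore the largest such d is 4.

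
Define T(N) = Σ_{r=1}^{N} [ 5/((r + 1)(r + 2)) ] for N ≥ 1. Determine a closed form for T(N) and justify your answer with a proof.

We claim T(N) = 5N/(2(N + 2)) for all N ≥ 1.
For the base case N = 1: T(1) = 5/6, and the closed form gives 5/6. They agree.
Suppose the result is true for N = r, so T(r) = 5r/(2(r + 2)).
Then T(r+1) = T(r) + (5/((r + 2)(r + 3))) = (5r/(2(r + 2))) + (5/((r + 2)(r + 3))).
Simplifying, T(r+1) = 5(r + 1)/(2(r + 3)) = 5(r+1)/(2((r+1) + 2)),
which is the closed form with N = r+1.
Hence, by induction on N, the claim holds for every N ≥ 1.

T(N) = 5N/(2(N + 2))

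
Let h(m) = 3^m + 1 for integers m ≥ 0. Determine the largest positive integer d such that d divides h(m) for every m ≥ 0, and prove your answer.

d = 2

Computing the first values: h(0) = 2 and h(1) = 4; gcd(2, 4) = 2, so d ≤ 2.
We prove 2 | 3^m + 1 for all m ≥ 0 by induction on m.
For the base case m = 0: h(0) = 2 = 2·(1), so 2 | h(0).
For the inductive step, assume it holds for an arbitrary r ≥ 0, i.e. 2 | h(r). Then
h(r+1) = 3^(r+1) + 1 = 3·(3^r + 1) - 2 = 3·h(r) - 2. The first term is divisible by 2 by the inductive hypothesis, and -2 is divisible by 2. Hence 2 | h(r+1).
By the principle of mathematical induction, the result holds for all m ≥ 0.
Therefore the largest such d is 2.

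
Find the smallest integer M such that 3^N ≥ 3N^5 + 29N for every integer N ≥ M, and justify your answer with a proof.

M = 13

At N = 12: 531441 < 746844, so the inequality fails and M ≥ 13. We prove 3^N ≥ 3N^5 + 29N for all N ≥ 13.
For the base case N = 13: 3^N = 1594323 and 3N^5 + 29N = 1114256, so 1594323 ≥ 1114256.
For the inductive step, assume it holds for an arbitrary k ≥ 13, so 3^k ≥ 3k^5 + 29k.
Then 3^(k + 1) = 3·(3^k) ≥ 3·(3k^5 + 29k).
Also, for k ≥ 13 we have 3·(3k^5 + 29k) ≥ 3(k+1)^5 + 29(k+1), since 3·(3k^5 + 29k) − (3(k+1)^5 + 29(k+1)) = 6k^5 - 15k^4 - 30k^3 - 30k^2 + 43k - 32, which is nonnegative for all k ≥ 13.
Combining, 3^(k + 1) ≥ 3(k+1)^5 + 29(k+1).
By induction, the statement is established for all N ≥ 13.
Hence the smallest such M is 13.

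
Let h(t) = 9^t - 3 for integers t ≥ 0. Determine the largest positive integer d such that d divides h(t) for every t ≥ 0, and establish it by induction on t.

Computing the first values: h(0) = -2 and h(1) = 6; gcd(-2, 6) = 2, so d ≤ 2.
We prove 2 | 9^t - 3 for all t ≥ 0 by induction on t.
Base step (t = 0): h(0) = -2 = 2·(-1), so 2 | h(0).
Inductive step: assume the claim holds for t = j, i.e. 2 | h(j). Then
h(j+1) = 9^(j+1) - 3 = 9·(9^j - 3) + 24 = 9·h(j) + 24. The first term is divisible by 2 by the inductive hypothesis, and 24 is divisible by 2. Hence 2 | h(j+1).
Hence, by induction on t, the claim holds for every t ≥ 0.
Therefore the largest such d is 2.

d = 2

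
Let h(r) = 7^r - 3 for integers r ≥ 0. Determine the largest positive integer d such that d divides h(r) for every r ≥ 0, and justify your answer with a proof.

Computing the first values: h(0) = -2 and h(1) = 4; gcd(-2, 4) = 2, so d ≤ 2.
We prove 2 | 7^r - 3 for all r ≥ 0 by induction on r.
When r = 0: h(0) = -2 = 2·(-1), so 2 | h(0).
Inductive step: assume the claim holds for r = k, i.e. 2 | h(k). Then
h(k+1) = 7^(k+1) - 3 = 7·(7^k - 3) + 18 = 7·h(k) + 18. The first term is divisible by 2 by the inductive hypothesis, and 18 is divisible by 2. Hence 2 | h(k+1).
By induction, the statement is established for all r ≥ 0.
Therefore the largest such d is 2.

d = 2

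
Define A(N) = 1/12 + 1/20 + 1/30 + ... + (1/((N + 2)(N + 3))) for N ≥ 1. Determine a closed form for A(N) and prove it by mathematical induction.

We claim A(N) = N/(3(N + 3)) for all N ≥ 1.
When N = 1: A(1) = 1/12, and the closed form gives 1/12. They agree.
Suppose the result is true for N = p, so A(p) = p/(3(p + 3)).
Then A(p+1) = A(p) + (1/((p + 3)(p + 4))) = (p/(3(p + 3))) + (1/((p + 3)(p + 4))).
Simplifying, A(p+1) = (p + 1)/(3(p + 4)) = (p+1)/(3((p+1) + 3)),
which is the closed form with N = p+1.
This completes the induction.

A(N) = N/(3(N + 3))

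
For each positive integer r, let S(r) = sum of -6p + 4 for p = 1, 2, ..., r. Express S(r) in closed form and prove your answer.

S(r) = -r(3r - 1)

We claim S(r) = -r(3r - 1) for all r ≥ 1.
For the base case r = 1: S(1) = -2, and the closed form gives -2. They agree.
Inductive step: suppose the statement holds for some p ≥ 1, so S(p) = p(-3p + 1).
Then S(p+1) = S(p) + (-6p - 2) = (p(-3p + 1)) + (-6p - 2).
Simplifying, S(p+1) = -(p + 1)(3p + 2) = -(p+1)(3(p+1) - 1),
which is the closed form with r = p+1.
Hence, by induction on r, the claim holds for every r ≥ 1.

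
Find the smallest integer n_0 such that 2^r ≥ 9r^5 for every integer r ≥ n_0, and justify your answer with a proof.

n_0 = 27

At r = 26: 67108864 < 106932384, so the inequality fails and n_0 ≥ 27. We prove 2^r ≥ 9r^5 for all r ≥ 27.
Base step (r = 27): 2^r = 134217728 and 9r^5 = 129140163, so 134217728 ≥ 129140163.
Suppose the result is true for r = i, so 2^i ≥ 9i^5.
Then 2^(i + 1) = 2·(2^i) ≥ 2·(9i^5).
Also, for i ≥ 27 we have 2·(9i^5) ≥ 9(i+1)^5, since 2 ≥ (1 + 1/i)^5 for all i ≥ 27.
Combining, 2^(i + 1) ≥ 9(i+1)^5.
Hence, by induction on r, the claim holds for every r ≥ 27.
Hence the smallest such n_0 is 27.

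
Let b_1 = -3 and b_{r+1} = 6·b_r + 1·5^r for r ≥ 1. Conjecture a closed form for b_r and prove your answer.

b_r = -5^r + 2·6^(r - 1)

Computing the first terms: b_1 = -3, b_2 = -13, b_3 = -53. This suggests b_r = -5^r + 2·6^(r - 1).
Base case (r = 1): the formula gives -3 = -3 = b_1.
Inductive step: suppose the statement holds for some m ≥ 1, so b_m = -5^m + 2·6^(m - 1).
Then b_{m+1} = 6·b_m + 1·5^m = 6·(-5^m + 2·6^(m - 1)) + 1·5^m = -5^(m + 1) + 2·6^m = -5^(m+1) + 2·6^((m+1) - 1),
which is the claimed formula at r = m+1.
By induction, the statement is established for all r ≥ 1.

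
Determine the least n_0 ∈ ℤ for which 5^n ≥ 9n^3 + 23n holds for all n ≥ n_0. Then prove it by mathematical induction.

n_0 = 5

At n = 4: 625 < 668, so the inequality fails and n_0 ≥ 5. We prove 5^n ≥ 9n^3 + 23n for all n ≥ 5.
Base step (n = 5): 5^n = 3125 and 9n^3 + 23n = 1240, so 3125 ≥ 1240.
Inductive step: assume the claim holds for n = j, so 5^j ≥ 9j^3 + 23j.
Then 5^(j + 1) = 5·(5^j) ≥ 5·(9j^3 + 23j).
Also, for j ≥ 5 we have 5·(9j^3 + 23j) ≥ 9(j+1)^3 + 23(j+1), since 5·(9j^3 + 23j) − (9(j+1)^3 + 23(j+1)) = 36j^3 - 27j^2 + 65j - 32, which is nonnegative for all j ≥ 5.
Combining, 5^(j + 1) ≥ 9(j+1)^3 + 23(j+1).
By the principle of mathematical induction, the result holds for all n ≥ 5.
Hence the smallest such n_0 is 5.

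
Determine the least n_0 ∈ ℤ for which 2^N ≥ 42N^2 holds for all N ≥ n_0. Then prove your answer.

At N = 12: 4096 < 6048, so the inequality fails and n_0 ≥ 13. We prove 2^N ≥ 42N^2 for all N ≥ 13.
Base case (N = 13): 2^N = 8192 and 42N^2 = 7098, so 8192 ≥ 7098.
For the inductive step, assume it holds for an arbitrary k ≥ 13, so 2^k ≥ 42k^2.
Then 2^(k + 1) = 2·(2^k) ≥ 2·(42k^2).
Also, for k ≥ 13 we have 2·(42k^2) ≥ 42(k+1)^2, since 2 ≥ (1 + 1/k)^2 for all k ≥ 13.
Combining, 2^(k + 1) ≥ 42(k+1)^2.
This completes the induction.
Hence the smallest such n_0 is 13.

n_0 = 13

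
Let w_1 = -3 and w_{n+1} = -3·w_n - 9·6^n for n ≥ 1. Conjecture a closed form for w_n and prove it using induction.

w_n = -(-3)^n - 6^n

Computing the first terms: w_1 = -3, w_2 = -45, w_3 = -189. This suggests w_n = -(-3)^n - 6^n.
For the base case n = 1: the formula gives -3 = -3 = w_1.
Suppose the result is true for n = k, so w_k = -(-3)^k - 6^k.
Then w_{k+1} = -3·w_k - 9·6^k = -3·(-(-3)^k - 6^k) - 9·6^k = -(-3)^(k + 1) - 6^(k + 1),
which is the claimed formula at n = k+1.
This completes the induction.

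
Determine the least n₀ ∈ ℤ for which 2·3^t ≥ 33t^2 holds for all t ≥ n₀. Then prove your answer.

At t = 5: 486 < 825, so the inequality fails and n₀ ≥ 6. We prove 2·3^t ≥ 33t^2 for all t ≥ 6.
Base case (t = 6): 2·3^t = 1458 and 33t^2 = 1188, so 1458 ≥ 1188.
Inductive step: assume the claim holds for t = p, so 2·3^p ≥ 33p^2.
Then 2·3^(p + 1) = 3·(2·3^p) ≥ 3·(33p^2).
Also, for p ≥ 6 we have 3·(33p^2) ≥ 33(p+1)^2, since 3 ≥ (1 + 1/p)^2 for all p ≥ 6.
Combining, 2·3^(p + 1) ≥ 33(p+1)^2.
Hence, by induction on t, the claim holds for every t ≥ 6.
Hence the smallest such n₀ is 6.

n₀ = 6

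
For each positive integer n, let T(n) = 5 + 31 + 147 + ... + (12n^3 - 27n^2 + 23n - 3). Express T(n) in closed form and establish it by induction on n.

T(n) = n(3n^3 - 3n^2 + n + 4)

We claim T(n) = n(3n^3 - 3n^2 + n + 4) for all n ≥ 1.
For the base case n = 1: T(1) = 5, and the closed form gives 5. They agree.
Suppose the result is true for n = k, so T(k) = k(3k^3 - 3k^2 + k + 4).
Then T(k+1) = T(k) + (12k^3 + 9k^2 + 5k + 5) = (k(3k^3 - 3k^2 + k + 4)) + (12k^3 + 9k^2 + 5k + 5).
Simplifying, T(k+1) = (k + 1)(3k^3 + 6k^2 + 4k + 5) = (k+1)(3(k+1)^3 - 3(k+1)^2 + (k+1) + 4),
which is the closed form with n = k+1.
By induction, the statement is established for all n ≥ 1.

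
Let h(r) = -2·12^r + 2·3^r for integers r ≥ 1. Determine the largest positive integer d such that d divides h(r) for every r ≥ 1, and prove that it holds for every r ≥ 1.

Computing the first values: h(1) = -18 and h(2) = -270; gcd(-18, -270) = 18, so d ≤ 18.
We prove 18 | -2·12^r + 2·3^r for all r ≥ 1 by induction on r.
Base step (r = 1): h(1) = -18 = 18·(-1), so 18 | h(1).
Inductive step: assume the claim holds for r = m, i.e. 18 | h(m). Then
h(m+1) − 12·h(m) = (-2·12^(m+1) + 2·3^(m+1)) − 12·(-2·12^m + 2·3^m) = (2)·3^m·(3 − 12) = (-18)·3^m. Since 18 | h(m) by the inductive hypothesis, 18 | 12·h(m); and 18 | -18 since -18 = 18·-1. Therefore 18 | h(m+1).
Hence, by induction on r, the claim holds for every r ≥ 1.
Therefore the largest such d is 18.

d = 18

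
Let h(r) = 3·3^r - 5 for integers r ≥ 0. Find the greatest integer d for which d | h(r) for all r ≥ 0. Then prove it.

Computing the first values: h(0) = -2 and h(1) = 4; gcd(-2, 4) = 2, so d ≤ 2.
We prove 2 | 3·3^r - 5 for all r ≥ 0 by induction on r.
When r = 0: h(0) = -2 = 2·(-1), so 2 | h(0).
Inductive step: assume the claim holds for r = i, i.e. 2 | h(i). Then
h(i+1) = 3·3^(i+1) - 5 = 3·(3·3^i - 5) + 10 = 3·h(i) + 10. The first term is divisible by 2 by the inductive hypothesis, and 10 is divisible by 2. Hence 2 | h(i+1).
Hence, by induction on r, the claim holds for every r ≥ 0.
Therefore the largest such d is 2.

d = 2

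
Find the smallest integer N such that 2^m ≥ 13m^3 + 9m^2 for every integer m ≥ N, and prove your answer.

At m = 15: 32768 < 45900, so the inequality fails and N ≥ 16. We prove 2^m ≥ 13m^3 + 9m^2 for all m ≥ 16.
When m = 16: 2^m = 65536 and 13m^3 + 9m^2 = 55552, so 65536 ≥ 55552.
Inductive step: suppose the statement holds for some p ≥ 16, so 2^p ≥ 13p^3 + 9p^2.
Then 2^(p + 1) = 2·(2^p) ≥ 2·(13p^3 + 9p^2).
Also, for p ≥ 16 we have 2·(13p^3 + 9p^2) ≥ 13(p+1)^3 + 9(p+1)^2, since 2·(13p^3 + 9p^2) − (13(p+1)^3 + 9(p+1)^2) = 13p^3 - 30p^2 - 57p - 22, which is nonnegative for all p ≥ 16.
Combining, 2^(p + 1) ≥ 13(p+1)^3 + 9(p+1)^2.
This completes the induction.
Hence the smallest such N is 16.

N = 16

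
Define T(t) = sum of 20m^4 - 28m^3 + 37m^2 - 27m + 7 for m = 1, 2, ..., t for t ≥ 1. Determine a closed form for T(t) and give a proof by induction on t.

We claim T(t) = t(4t^4 + 3t^3 + 5t^2 - 2t - 1) for all t ≥ 1.
Base step (t = 1): T(1) = 9, and the closed form gives 9. They agree.
Suppose the result is true for t = m, so T(m) = m(4m^4 + 3m^3 + 5m^2 - 2m - 1).
Then T(m+1) = T(m) + (20m^4 + 52m^3 + 73m^2 + 43m + 9) = (m(4m^4 + 3m^3 + 5m^2 - 2m - 1)) + (20m^4 + 52m^3 + 73m^2 + 43m + 9).
Simplifying, T(m+1) = (m + 1)(4m^4 + 19m^3 + 38m^2 + 33m + 9) = (m+1)(4(m+1)^4 + 3(m+1)^3 + 5(m+1)^2 - 2(m+1) - 1),
which is the closed form with t = m+1.
By induction, the statement is established for all t ≥ 1.

T(t) = t(4t^4 + 3t^3 + 5t^2 - 2t - 1)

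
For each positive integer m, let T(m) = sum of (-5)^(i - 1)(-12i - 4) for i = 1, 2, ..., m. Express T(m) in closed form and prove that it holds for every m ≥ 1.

We claim T(m) = (-5)^m(2m + 1) - 1 for all m ≥ 1.
Base case (m = 1): T(1) = -16, and the closed form gives -16. They agree.
For the inductive step, assume it holds for an arbitrary i ≥ 1, so T(i) = (-5)^i(2i + 1) - 1.
Then T(i+1) = T(i) + ((-5)^i(-12i - 16)) = ((-5)^i(2i + 1) - 1) + ((-5)^i(-12i - 16)).
Simplifying, T(i+1) = -10(-5)^i·i - 15(-5)^i - 1 = (-5)^(i+1)(2(i+1) + 1) - 1,
which is the closed form with m = i+1.
By the principle of mathematical induction, the result holds for all m ≥ 1.

T(m) = (-5)^m(2m + 1) - 1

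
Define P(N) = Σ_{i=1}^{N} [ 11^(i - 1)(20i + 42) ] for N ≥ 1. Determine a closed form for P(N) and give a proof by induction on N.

We claim P(N) = 2·11^N(N + 2) - 4 for all N ≥ 1.
When N = 1: P(1) = 62, and the closed form gives 62. They agree.
Inductive step: suppose the statement holds for some i ≥ 1, so P(i) = 2·11^i(i + 2) - 4.
Then P(i+1) = P(i) + (11^i(20i + 62)) = (2·11^i(i + 2) - 4) + (11^i(20i + 62)).
Simplifying, P(i+1) = 22·11^i·i + 66·11^i - 4 = 2·11^(i+1)((i+1) + 2) - 4,
which is the closed form with N = i+1.
By the principle of mathematical induction, the result holds for all N ≥ 1.

P(N) = 2·11^N(N + 2) - 4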